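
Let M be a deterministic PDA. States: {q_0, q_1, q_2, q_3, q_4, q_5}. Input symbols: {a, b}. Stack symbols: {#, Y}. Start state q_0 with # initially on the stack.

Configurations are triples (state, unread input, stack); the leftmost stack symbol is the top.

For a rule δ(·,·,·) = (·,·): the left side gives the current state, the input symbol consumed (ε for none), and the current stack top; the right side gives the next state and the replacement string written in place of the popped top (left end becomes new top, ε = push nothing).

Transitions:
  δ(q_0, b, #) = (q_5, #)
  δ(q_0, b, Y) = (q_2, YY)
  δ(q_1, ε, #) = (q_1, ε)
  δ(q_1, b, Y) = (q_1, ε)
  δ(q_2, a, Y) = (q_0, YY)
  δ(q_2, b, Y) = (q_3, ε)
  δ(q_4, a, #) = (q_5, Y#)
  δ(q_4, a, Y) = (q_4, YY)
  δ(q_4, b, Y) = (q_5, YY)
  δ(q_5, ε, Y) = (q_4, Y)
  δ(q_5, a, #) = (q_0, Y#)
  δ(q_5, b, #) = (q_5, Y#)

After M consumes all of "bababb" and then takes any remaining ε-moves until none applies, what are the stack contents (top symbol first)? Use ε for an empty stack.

(q_0, bababb, #) ⊢ (q_5, ababb, #) ⊢ (q_0, babb, Y#) ⊢ (q_2, abb, YY#) ⊢ (q_0, bb, YYY#) ⊢ (q_2, b, YYYY#) ⊢ (q_3, ε, YYY#)
All input consumed in state q_3 with stack YYY#.

YYY#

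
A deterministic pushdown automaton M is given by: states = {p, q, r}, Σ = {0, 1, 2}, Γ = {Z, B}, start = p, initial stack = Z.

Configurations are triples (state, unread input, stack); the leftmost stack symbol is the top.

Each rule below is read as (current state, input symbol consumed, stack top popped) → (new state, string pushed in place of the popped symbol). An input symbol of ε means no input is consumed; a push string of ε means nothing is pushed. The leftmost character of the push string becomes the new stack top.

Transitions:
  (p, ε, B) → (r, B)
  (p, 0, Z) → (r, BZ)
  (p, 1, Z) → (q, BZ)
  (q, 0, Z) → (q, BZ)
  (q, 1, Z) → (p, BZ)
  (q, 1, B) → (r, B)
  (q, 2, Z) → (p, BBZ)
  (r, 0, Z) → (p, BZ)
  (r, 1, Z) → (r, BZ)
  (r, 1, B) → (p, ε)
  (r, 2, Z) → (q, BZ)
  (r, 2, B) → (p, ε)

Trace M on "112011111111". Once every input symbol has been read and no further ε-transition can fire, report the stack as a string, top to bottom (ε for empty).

BZ

(p, 112011111111, Z)
  read 1, top Z: go to q, push BZ → (q, 12011111111, BZ)
  read 1, top B: go to r, push B → (r, 2011111111, BZ)
  read 2, top B: go to p, push ε → (p, 011111111, Z)
  read 0, top Z: go to r, push BZ → (r, 11111111, BZ)
  read 1, top B: go to p, push ε → (p, 1111111, Z)
  read 1, top Z: go to q, push BZ → (q, 111111, BZ)
  read 1, top B: go to r, push B → (r, 11111, BZ)
  read 1, top B: go to p, push ε → (p, 1111, Z)
  read 1, top Z: go to q, push BZ → (q, 111, BZ)
  read 1, top B: go to r, push B → (r, 11, BZ)
  read 1, top B: go to p, push ε → (p, 1, Z)
  read 1, top Z: go to q, push BZ → (q, ε, BZ)
All input consumed in state q with stack BZ.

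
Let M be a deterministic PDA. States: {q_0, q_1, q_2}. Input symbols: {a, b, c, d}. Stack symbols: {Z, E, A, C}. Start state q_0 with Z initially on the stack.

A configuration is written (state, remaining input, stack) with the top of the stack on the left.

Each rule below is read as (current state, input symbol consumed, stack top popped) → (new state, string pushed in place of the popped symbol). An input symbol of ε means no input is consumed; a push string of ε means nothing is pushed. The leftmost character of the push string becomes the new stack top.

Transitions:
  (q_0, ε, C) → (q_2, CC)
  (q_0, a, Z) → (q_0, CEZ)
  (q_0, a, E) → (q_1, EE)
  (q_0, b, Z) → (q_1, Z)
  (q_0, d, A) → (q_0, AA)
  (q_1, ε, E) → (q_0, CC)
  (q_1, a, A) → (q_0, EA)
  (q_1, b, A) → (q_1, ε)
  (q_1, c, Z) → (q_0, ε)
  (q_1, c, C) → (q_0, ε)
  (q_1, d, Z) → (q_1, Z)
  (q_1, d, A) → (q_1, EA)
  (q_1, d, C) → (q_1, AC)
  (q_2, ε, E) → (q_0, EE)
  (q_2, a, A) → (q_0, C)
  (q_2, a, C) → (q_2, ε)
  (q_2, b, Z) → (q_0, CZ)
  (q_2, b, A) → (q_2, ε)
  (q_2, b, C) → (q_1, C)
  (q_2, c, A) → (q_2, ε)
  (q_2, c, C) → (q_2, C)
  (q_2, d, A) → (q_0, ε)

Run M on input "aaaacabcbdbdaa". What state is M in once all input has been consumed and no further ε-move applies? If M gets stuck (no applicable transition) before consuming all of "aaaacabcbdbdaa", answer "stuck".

(q_0, aaaacabcbdbdaa, Z) ⊢ (q_0, aaacabcbdbdaa, CEZ) ⊢ (q_2, aaacabcbdbdaa, CCEZ) ⊢ (q_2, aacabcbdbdaa, CEZ) ⊢ (q_2, acabcbdbdaa, EZ) ⊢ (q_0, acabcbdbdaa, EEZ) ⊢ (q_1, cabcbdbdaa, EEEZ) ⊢ (q_0, cabcbdbdaa, CCEEZ) ⊢ (q_2, cabcbdbdaa, CCCEEZ) ⊢ (q_2, abcbdbdaa, CCCEEZ) ⊢ (q_2, bcbdbdaa, CCEEZ) ⊢ (q_1, cbdbdaa, CCEEZ) ⊢ (q_0, bdbdaa, CEEZ) ⊢ (q_2, bdbdaa, CCEEZ) ⊢ (q_1, dbdaa, CCEEZ) ⊢ (q_1, bdaa, ACCEEZ) ⊢ (q_1, daa, CCEEZ) ⊢ (q_1, aa, ACCEEZ) ⊢ (q_0, a, EACCEEZ) ⊢ (q_1, ε, EEACCEEZ) ⊢ (q_0, ε, CCEACCEEZ) ⊢ (q_2, ε, CCCEACCEEZ)
All input consumed; M is in state q_2.

q_2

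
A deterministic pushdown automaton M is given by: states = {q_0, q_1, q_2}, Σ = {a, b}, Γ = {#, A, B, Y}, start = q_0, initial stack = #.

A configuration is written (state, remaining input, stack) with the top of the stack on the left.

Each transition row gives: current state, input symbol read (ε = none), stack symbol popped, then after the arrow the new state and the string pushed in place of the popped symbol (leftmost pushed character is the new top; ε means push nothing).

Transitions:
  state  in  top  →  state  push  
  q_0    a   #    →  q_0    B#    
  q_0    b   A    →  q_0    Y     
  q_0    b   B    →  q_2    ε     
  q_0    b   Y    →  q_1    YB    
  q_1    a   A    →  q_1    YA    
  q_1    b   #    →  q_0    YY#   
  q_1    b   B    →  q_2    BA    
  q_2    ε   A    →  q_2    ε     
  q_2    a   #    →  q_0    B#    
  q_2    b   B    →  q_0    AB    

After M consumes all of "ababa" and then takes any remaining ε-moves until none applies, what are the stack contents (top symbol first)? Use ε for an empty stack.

B#

(q_0, ababa, #)
  read a, top #: go to q_0, push B# → (q_0, baba, B#)
  read b, top B: go to q_2, push ε → (q_2, aba, #)
  read a, top #: go to q_0, push B# → (q_0, ba, B#)
  read b, top B: go to q_2, push ε → (q_2, a, #)
  read a, top #: go to q_0, push B# → (q_0, ε, B#)
All input consumed in state q_0 with stack B#.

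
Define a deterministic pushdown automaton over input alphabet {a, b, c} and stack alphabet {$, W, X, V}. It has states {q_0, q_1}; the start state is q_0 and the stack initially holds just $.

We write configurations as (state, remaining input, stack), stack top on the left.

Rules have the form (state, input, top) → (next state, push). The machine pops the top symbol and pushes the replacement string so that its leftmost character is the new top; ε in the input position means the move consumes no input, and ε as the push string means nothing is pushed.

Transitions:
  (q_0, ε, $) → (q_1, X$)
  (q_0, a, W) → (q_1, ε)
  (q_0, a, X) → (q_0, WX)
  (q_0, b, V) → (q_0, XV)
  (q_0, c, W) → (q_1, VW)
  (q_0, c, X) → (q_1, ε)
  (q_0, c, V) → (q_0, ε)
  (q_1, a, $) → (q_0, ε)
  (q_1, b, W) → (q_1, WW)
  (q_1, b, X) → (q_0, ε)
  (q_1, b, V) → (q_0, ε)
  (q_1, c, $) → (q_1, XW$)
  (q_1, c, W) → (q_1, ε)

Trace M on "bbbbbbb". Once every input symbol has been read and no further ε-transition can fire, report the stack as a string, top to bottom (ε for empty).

(q_0, bbbbbbb, $) ⊢ (q_1, bbbbbbb, X$) ⊢ (q_0, bbbbbb, $) ⊢ (q_1, bbbbbb, X$) ⊢ (q_0, bbbbb, $) ⊢ (q_1, bbbbb, X$) ⊢ (q_0, bbbb, $) ⊢ (q_1, bbbb, X$) ⊢ (q_0, bbb, $) ⊢ (q_1, bbb, X$) ⊢ (q_0, bb, $) ⊢ (q_1, bb, X$) ⊢ (q_0, b, $) ⊢ (q_1, b, X$) ⊢ (q_0, ε, $) ⊢ (q_1, ε, X$)
All input consumed in state q_1 with stack X$.

X$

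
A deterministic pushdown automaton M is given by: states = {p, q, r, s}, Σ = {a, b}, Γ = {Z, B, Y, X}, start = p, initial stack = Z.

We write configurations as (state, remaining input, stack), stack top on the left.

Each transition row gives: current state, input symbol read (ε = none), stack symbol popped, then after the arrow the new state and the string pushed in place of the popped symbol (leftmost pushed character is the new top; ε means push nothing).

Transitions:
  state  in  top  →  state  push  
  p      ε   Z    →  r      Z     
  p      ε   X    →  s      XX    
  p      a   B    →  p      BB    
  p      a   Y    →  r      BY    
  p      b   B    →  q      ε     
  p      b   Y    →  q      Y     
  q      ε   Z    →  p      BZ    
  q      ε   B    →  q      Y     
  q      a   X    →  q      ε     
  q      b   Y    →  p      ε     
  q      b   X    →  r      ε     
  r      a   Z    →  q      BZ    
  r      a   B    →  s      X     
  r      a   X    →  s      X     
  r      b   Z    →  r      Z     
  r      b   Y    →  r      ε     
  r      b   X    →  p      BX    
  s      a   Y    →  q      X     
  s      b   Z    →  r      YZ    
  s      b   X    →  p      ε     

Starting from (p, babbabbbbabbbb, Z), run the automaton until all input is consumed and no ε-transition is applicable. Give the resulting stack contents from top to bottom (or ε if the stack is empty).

(p, babbabbbbabbbb, Z)
  ε-move, top Z: go to r, push Z → (r, babbabbbbabbbb, Z)
  read b, top Z: go to r, push Z → (r, abbabbbbabbbb, Z)
  read a, top Z: go to q, push BZ → (q, bbabbbbabbbb, BZ)
  ε-move, top B: go to q, push Y → (q, bbabbbbabbbb, YZ)
  read b, top Y: go to p, push ε → (p, babbbbabbbb, Z)
  ε-move, top Z: go to r, push Z → (r, babbbbabbbb, Z)
  read b, top Z: go to r, push Z → (r, abbbbabbbb, Z)
  read a, top Z: go to q, push BZ → (q, bbbbabbbb, BZ)
  ε-move, top B: go to q, push Y → (q, bbbbabbbb, YZ)
  read b, top Y: go to p, push ε → (p, bbbabbbb, Z)
  ε-move, top Z: go to r, push Z → (r, bbbabbbb, Z)
  read b, top Z: go to r, push Z → (r, bbabbbb, Z)
  read b, top Z: go to r, push Z → (r, babbbb, Z)
  read b, top Z: go to r, push Z → (r, abbbb, Z)
  read a, top Z: go to q, push BZ → (q, bbbb, BZ)
  ε-move, top B: go to q, push Y → (q, bbbb, YZ)
  read b, top Y: go to p, push ε → (p, bbb, Z)
  ε-move, top Z: go to r, push Z → (r, bbb, Z)
  read b, top Z: go to r, push Z → (r, bb, Z)
  read b, top Z: go to r, push Z → (r, b, Z)
  read b, top Z: go to r, push Z → (r, ε, Z)
All input consumed in state r with stack Z.

Z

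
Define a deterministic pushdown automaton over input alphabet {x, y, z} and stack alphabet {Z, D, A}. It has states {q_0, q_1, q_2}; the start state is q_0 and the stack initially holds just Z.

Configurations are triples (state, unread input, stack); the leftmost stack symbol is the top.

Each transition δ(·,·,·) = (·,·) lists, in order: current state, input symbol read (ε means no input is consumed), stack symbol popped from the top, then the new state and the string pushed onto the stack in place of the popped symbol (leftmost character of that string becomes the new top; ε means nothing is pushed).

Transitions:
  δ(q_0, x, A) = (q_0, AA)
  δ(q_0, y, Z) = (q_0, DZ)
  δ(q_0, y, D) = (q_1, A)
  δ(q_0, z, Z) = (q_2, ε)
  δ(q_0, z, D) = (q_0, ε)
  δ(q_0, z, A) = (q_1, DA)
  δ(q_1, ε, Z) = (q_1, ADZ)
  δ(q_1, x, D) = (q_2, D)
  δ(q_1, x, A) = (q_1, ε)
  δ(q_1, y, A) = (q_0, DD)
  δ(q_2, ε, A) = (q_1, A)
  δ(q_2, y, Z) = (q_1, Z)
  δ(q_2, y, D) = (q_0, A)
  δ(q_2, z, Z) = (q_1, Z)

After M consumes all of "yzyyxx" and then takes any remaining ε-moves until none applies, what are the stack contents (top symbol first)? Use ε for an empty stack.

(q_0, yzyyxx, Z) ⊢ (q_0, zyyxx, DZ) ⊢ (q_0, yyxx, Z) ⊢ (q_0, yxx, DZ) ⊢ (q_1, xx, AZ) ⊢ (q_1, x, Z) ⊢ (q_1, x, ADZ) ⊢ (q_1, ε, DZ)
All input consumed in state q_1 with stack DZ.

DZ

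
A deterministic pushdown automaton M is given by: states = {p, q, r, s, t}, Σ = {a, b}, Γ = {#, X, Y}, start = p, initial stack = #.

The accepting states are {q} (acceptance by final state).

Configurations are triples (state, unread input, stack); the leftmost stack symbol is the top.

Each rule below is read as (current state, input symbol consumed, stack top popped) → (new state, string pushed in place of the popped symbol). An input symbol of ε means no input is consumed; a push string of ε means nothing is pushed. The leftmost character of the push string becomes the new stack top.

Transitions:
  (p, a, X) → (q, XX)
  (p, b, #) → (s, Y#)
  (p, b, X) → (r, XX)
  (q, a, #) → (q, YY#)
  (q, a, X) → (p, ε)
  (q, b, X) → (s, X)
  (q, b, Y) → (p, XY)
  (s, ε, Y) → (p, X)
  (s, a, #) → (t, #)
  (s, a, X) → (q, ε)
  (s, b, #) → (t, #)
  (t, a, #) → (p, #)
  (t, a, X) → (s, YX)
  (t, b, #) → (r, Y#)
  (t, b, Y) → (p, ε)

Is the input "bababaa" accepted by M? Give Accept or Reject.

Accept

(p, bababaa, #) ⊢ (s, ababaa, Y#) ⊢ (p, ababaa, X#) ⊢ (q, babaa, XX#) ⊢ (s, abaa, XX#) ⊢ (q, baa, X#) ⊢ (s, aa, X#) ⊢ (q, a, #) ⊢ (q, ε, YY#)
All input consumed; state q ∈ F.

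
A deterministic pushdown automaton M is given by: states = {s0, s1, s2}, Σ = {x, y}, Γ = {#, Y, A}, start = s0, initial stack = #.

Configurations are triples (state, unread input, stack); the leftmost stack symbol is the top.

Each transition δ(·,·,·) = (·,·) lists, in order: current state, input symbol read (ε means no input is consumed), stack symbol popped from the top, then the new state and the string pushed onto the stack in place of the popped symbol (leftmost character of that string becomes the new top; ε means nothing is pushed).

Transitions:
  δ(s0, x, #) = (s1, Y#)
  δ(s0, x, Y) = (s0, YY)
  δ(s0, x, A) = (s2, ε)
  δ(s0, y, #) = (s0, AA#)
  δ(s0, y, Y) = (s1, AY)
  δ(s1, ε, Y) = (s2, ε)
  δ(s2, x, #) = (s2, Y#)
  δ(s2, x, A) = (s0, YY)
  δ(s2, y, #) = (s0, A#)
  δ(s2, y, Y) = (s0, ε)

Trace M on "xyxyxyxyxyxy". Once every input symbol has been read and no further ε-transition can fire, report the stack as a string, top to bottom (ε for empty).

(s0, xyxyxyxyxyxy, #) ⊢ (s1, yxyxyxyxyxy, Y#) ⊢ (s2, yxyxyxyxyxy, #) ⊢ (s0, xyxyxyxyxy, A#) ⊢ (s2, yxyxyxyxy, #) ⊢ (s0, xyxyxyxy, A#) ⊢ (s2, yxyxyxy, #) ⊢ (s0, xyxyxy, A#) ⊢ (s2, yxyxy, #) ⊢ (s0, xyxy, A#) ⊢ (s2, yxy, #) ⊢ (s0, xy, A#) ⊢ (s2, y, #) ⊢ (s0, ε, A#)
All input consumed in state s0 with stack A#.

A#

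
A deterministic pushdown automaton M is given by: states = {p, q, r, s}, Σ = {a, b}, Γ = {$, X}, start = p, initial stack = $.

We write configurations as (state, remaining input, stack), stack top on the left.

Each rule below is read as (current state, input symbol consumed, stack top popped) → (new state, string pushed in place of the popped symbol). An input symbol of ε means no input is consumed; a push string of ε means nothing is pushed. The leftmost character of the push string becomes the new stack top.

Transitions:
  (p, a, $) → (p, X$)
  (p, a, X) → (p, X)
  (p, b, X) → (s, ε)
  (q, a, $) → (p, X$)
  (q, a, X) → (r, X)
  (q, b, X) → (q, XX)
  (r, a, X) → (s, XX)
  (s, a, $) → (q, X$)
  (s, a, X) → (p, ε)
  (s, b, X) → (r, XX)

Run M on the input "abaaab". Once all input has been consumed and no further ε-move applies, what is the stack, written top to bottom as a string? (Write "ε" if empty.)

XXX$

(p, abaaab, $)
  read a, top $: go to p, push X$ → (p, baaab, X$)
  read b, top X: go to s, push ε → (s, aaab, $)
  read a, top $: go to q, push X$ → (q, aab, X$)
  read a, top X: go to r, push X → (r, ab, X$)
  read a, top X: go to s, push XX → (s, b, XX$)
  read b, top X: go to r, push XX → (r, ε, XXX$)
All input consumed in state r with stack XXX$.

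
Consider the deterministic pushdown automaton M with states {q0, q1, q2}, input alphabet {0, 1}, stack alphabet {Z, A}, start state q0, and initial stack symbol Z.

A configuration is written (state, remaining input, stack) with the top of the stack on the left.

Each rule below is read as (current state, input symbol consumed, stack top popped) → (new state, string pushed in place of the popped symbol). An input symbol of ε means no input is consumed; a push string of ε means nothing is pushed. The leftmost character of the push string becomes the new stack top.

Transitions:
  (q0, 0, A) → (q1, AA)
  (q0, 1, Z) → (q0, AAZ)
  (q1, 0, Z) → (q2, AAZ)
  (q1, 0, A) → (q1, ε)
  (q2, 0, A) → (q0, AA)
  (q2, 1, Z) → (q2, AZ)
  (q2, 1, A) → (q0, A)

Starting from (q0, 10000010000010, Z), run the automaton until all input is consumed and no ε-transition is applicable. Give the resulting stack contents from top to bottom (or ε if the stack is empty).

(q0, 10000010000010, Z)
  read 1, top Z: go to q0, push AAZ → (q0, 0000010000010, AAZ)
  read 0, top A: go to q1, push AA → (q1, 000010000010, AAAZ)
  read 0, top A: go to q1, push ε → (q1, 00010000010, AAZ)
  read 0, top A: go to q1, push ε → (q1, 0010000010, AZ)
  read 0, top A: go to q1, push ε → (q1, 010000010, Z)
  read 0, top Z: go to q2, push AAZ → (q2, 10000010, AAZ)
  read 1, top A: go to q0, push A → (q0, 0000010, AAZ)
  read 0, top A: go to q1, push AA → (q1, 000010, AAAZ)
  read 0, top A: go to q1, push ε → (q1, 00010, AAZ)
  read 0, top A: go to q1, push ε → (q1, 0010, AZ)
  read 0, top A: go to q1, push ε → (q1, 010, Z)
  read 0, top Z: go to q2, push AAZ → (q2, 10, AAZ)
  read 1, top A: go to q0, push A → (q0, 0, AAZ)
  read 0, top A: go to q1, push AA → (q1, ε, AAAZ)
All input consumed in state q1 with stack AAAZ.

AAAZ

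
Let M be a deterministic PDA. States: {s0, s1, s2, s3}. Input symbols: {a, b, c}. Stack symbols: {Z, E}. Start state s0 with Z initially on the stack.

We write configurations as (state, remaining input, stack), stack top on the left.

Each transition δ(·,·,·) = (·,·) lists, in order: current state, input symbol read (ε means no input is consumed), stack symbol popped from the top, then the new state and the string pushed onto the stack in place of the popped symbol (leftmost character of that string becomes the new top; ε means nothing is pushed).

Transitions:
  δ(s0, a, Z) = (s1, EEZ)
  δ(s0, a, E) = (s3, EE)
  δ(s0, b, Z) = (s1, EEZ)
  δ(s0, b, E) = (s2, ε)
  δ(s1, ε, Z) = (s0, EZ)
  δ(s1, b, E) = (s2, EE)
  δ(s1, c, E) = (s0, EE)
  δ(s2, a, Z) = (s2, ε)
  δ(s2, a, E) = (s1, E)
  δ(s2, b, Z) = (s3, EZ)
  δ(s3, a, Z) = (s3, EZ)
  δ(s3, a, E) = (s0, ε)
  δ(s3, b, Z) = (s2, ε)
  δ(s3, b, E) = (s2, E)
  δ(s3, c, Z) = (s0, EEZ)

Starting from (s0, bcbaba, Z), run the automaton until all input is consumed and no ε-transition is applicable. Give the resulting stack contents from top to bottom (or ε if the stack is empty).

(s0, bcbaba, Z)
  read b, top Z: go to s1, push EEZ → (s1, cbaba, EEZ)
  read c, top E: go to s0, push EE → (s0, baba, EEEZ)
  read b, top E: go to s2, push ε → (s2, aba, EEZ)
  read a, top E: go to s1, push E → (s1, ba, EEZ)
  read b, top E: go to s2, push EE → (s2, a, EEEZ)
  read a, top E: go to s1, push E → (s1, ε, EEEZ)
All input consumed in state s1 with stack EEEZ.

EEEZ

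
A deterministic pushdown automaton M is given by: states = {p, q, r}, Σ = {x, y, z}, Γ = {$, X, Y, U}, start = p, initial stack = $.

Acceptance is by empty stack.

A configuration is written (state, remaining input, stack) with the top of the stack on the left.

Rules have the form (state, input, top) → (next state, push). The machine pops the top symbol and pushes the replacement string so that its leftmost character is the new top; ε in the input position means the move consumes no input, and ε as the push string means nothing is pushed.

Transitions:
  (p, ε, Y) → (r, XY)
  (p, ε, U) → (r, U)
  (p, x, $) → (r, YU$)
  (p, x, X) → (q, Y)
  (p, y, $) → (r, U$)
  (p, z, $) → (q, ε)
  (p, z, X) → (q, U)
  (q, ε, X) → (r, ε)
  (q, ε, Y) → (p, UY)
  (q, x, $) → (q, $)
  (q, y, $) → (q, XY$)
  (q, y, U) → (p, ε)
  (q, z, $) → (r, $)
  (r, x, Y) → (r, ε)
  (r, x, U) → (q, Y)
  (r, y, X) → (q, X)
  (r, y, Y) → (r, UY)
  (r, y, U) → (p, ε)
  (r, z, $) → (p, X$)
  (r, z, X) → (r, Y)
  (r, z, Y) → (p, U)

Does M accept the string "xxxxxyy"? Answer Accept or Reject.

(p, xxxxxyy, $) ⊢ (r, xxxxyy, YU$) ⊢ (r, xxxyy, U$) ⊢ (q, xxyy, Y$) ⊢ (p, xxyy, UY$) ⊢ (r, xxyy, UY$) ⊢ (q, xyy, YY$) ⊢ (p, xyy, UYY$) ⊢ (r, xyy, UYY$) ⊢ (q, yy, YYY$) ⊢ (p, yy, UYYY$) ⊢ (r, yy, UYYY$) ⊢ (p, y, YYY$) ⊢ (r, y, XYYY$) ⊢ (q, ε, XYYY$) ⊢ (r, ε, YYY$)
All input consumed; stack is YYY$, not empty, and no further ε-move applies.

Reject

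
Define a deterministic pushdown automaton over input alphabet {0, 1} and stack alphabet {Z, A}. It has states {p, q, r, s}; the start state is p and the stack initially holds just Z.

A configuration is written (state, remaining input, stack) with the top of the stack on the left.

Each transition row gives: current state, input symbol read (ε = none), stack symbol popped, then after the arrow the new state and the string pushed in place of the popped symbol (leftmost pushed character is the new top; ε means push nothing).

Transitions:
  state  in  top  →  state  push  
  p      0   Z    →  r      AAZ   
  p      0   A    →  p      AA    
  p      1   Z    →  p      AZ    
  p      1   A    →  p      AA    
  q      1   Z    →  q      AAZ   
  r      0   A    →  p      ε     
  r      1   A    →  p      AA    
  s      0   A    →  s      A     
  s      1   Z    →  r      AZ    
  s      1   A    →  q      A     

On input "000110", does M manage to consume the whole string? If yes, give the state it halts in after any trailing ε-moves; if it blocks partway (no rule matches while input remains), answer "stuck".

p

(p, 000110, Z)
  read 0, top Z: go to r, push AAZ → (r, 00110, AAZ)
  read 0, top A: go to p, push ε → (p, 0110, AZ)
  read 0, top A: go to p, push AA → (p, 110, AAZ)
  read 1, top A: go to p, push AA → (p, 10, AAAZ)
  read 1, top A: go to p, push AA → (p, 0, AAAAZ)
  read 0, top A: go to p, push AA → (p, ε, AAAAAZ)
All input consumed; M is in state p.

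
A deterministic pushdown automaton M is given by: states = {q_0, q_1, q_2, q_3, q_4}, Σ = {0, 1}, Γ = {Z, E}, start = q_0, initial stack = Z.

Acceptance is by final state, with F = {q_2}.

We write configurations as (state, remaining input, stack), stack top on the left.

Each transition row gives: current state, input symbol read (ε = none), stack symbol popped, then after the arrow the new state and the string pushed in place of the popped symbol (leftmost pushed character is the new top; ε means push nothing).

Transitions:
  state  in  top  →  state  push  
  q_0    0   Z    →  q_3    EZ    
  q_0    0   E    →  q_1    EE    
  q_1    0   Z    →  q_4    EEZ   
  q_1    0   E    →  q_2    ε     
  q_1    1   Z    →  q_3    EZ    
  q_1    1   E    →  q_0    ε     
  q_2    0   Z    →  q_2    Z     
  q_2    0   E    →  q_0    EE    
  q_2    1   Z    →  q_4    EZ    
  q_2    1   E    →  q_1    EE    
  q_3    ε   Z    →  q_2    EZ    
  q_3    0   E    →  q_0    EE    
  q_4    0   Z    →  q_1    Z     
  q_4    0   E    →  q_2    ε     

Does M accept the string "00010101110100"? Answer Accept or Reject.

Reject

(q_0, 00010101110100, Z) ⊢ (q_3, 0010101110100, EZ) ⊢ (q_0, 010101110100, EEZ) ⊢ (q_1, 10101110100, EEEZ) ⊢ (q_0, 0101110100, EEZ) ⊢ (q_1, 101110100, EEEZ) ⊢ (q_0, 01110100, EEZ) ⊢ (q_1, 1110100, EEEZ) ⊢ (q_0, 110100, EEZ)
No transition applies at (q_0, 110100, EEZ); input not fully consumed.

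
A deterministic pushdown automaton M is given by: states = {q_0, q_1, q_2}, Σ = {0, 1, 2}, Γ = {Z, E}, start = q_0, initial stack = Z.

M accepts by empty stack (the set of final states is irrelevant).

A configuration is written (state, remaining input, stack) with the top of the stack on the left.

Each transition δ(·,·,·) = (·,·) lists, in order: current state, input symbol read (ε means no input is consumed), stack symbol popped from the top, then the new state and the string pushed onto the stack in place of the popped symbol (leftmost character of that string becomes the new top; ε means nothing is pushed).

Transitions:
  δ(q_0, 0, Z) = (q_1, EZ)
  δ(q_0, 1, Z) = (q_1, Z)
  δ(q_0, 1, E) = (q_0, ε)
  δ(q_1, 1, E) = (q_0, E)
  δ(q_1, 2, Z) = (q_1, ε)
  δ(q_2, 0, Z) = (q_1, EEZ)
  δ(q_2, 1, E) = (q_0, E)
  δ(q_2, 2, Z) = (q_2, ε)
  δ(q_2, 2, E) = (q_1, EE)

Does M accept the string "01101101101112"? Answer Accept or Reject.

(q_0, 01101101101112, Z)
  read 0, top Z: go to q_1, push EZ → (q_1, 1101101101112, EZ)
  read 1, top E: go to q_0, push E → (q_0, 101101101112, EZ)
  read 1, top E: go to q_0, push ε → (q_0, 01101101112, Z)
  read 0, top Z: go to q_1, push EZ → (q_1, 1101101112, EZ)
  read 1, top E: go to q_0, push E → (q_0, 101101112, EZ)
  read 1, top E: go to q_0, push ε → (q_0, 01101112, Z)
  read 0, top Z: go to q_1, push EZ → (q_1, 1101112, EZ)
  read 1, top E: go to q_0, push E → (q_0, 101112, EZ)
  read 1, top E: go to q_0, push ε → (q_0, 01112, Z)
  read 0, top Z: go to q_1, push EZ → (q_1, 1112, EZ)
  read 1, top E: go to q_0, push E → (q_0, 112, EZ)
  read 1, top E: go to q_0, push ε → (q_0, 12, Z)
  read 1, top Z: go to q_1, push Z → (q_1, 2, Z)
  read 2, top Z: go to q_1, push ε → (q_1, ε, ε)
All input consumed and the stack is empty.

Accept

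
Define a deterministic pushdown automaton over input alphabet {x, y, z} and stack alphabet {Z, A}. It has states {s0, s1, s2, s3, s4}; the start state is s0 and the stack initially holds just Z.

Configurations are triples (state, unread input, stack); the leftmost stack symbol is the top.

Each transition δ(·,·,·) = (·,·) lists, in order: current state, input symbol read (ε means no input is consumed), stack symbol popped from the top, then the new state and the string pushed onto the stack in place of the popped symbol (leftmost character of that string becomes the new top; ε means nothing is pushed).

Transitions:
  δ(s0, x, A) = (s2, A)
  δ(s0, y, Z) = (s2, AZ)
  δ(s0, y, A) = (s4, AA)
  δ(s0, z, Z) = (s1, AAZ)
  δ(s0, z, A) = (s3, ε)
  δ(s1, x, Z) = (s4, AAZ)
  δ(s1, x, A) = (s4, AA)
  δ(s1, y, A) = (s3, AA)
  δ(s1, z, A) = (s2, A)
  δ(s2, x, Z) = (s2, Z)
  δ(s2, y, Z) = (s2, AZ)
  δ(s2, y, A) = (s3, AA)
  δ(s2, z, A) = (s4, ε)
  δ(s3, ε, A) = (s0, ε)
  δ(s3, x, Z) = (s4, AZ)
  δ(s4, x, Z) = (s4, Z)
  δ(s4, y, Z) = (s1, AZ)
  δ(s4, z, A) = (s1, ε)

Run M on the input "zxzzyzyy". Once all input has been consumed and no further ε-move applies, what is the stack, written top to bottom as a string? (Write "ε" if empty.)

AZ

(s0, zxzzyzyy, Z)
  read z, top Z: go to s1, push AAZ → (s1, xzzyzyy, AAZ)
  read x, top A: go to s4, push AA → (s4, zzyzyy, AAAZ)
  read z, top A: go to s1, push ε → (s1, zyzyy, AAZ)
  read z, top A: go to s2, push A → (s2, yzyy, AAZ)
  read y, top A: go to s3, push AA → (s3, zyy, AAAZ)
  ε-move, top A: go to s0, push ε → (s0, zyy, AAZ)
  read z, top A: go to s3, push ε → (s3, yy, AZ)
  ε-move, top A: go to s0, push ε → (s0, yy, Z)
  read y, top Z: go to s2, push AZ → (s2, y, AZ)
  read y, top A: go to s3, push AA → (s3, ε, AAZ)
  ε-move, top A: go to s0, push ε → (s0, ε, AZ)
All input consumed in state s0 with stack AZ.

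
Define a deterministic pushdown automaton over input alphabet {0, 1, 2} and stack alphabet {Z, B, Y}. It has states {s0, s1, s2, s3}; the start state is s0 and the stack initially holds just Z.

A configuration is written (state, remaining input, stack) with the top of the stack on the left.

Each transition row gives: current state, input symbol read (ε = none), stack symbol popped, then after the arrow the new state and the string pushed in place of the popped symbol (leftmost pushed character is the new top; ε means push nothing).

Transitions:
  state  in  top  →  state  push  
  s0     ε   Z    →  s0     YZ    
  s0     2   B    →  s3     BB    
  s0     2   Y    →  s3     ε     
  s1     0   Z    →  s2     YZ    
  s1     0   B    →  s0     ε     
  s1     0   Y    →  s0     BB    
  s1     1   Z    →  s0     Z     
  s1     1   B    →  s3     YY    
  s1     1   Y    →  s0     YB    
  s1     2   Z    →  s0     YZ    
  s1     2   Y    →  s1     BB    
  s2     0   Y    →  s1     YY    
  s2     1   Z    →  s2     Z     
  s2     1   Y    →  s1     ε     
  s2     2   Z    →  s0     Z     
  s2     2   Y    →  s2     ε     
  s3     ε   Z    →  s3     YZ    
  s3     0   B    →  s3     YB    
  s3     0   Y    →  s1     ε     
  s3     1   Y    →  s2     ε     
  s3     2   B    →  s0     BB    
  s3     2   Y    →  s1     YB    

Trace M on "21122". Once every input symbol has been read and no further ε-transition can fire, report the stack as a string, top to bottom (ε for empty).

YZ

(s0, 21122, Z)
  ε-move, top Z: go to s0, push YZ → (s0, 21122, YZ)
  read 2, top Y: go to s3, push ε → (s3, 1122, Z)
  ε-move, top Z: go to s3, push YZ → (s3, 1122, YZ)
  read 1, top Y: go to s2, push ε → (s2, 122, Z)
  read 1, top Z: go to s2, push Z → (s2, 22, Z)
  read 2, top Z: go to s0, push Z → (s0, 2, Z)
  ε-move, top Z: go to s0, push YZ → (s0, 2, YZ)
  read 2, top Y: go to s3, push ε → (s3, ε, Z)
  ε-move, top Z: go to s3, push YZ → (s3, ε, YZ)
All input consumed in state s3 with stack YZ.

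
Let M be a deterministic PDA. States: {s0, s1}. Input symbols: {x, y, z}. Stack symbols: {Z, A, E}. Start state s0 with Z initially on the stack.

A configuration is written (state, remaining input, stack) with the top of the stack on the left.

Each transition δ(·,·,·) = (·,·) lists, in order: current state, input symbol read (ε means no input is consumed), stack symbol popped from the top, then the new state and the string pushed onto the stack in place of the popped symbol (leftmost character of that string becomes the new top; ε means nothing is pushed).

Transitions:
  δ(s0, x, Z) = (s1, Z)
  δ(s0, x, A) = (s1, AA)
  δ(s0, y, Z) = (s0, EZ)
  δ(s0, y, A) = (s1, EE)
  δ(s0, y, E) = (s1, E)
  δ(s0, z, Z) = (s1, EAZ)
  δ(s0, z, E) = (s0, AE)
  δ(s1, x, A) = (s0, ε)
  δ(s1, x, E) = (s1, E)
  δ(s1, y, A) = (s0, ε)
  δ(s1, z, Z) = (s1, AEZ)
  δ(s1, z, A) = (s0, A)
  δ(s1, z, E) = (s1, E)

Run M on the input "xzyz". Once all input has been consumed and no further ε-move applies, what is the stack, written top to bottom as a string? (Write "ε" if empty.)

AEZ

(s0, xzyz, Z)
  read x, top Z: go to s1, push Z → (s1, zyz, Z)
  read z, top Z: go to s1, push AEZ → (s1, yz, AEZ)
  read y, top A: go to s0, push ε → (s0, z, EZ)
  read z, top E: go to s0, push AE → (s0, ε, AEZ)
All input consumed in state s0 with stack AEZ.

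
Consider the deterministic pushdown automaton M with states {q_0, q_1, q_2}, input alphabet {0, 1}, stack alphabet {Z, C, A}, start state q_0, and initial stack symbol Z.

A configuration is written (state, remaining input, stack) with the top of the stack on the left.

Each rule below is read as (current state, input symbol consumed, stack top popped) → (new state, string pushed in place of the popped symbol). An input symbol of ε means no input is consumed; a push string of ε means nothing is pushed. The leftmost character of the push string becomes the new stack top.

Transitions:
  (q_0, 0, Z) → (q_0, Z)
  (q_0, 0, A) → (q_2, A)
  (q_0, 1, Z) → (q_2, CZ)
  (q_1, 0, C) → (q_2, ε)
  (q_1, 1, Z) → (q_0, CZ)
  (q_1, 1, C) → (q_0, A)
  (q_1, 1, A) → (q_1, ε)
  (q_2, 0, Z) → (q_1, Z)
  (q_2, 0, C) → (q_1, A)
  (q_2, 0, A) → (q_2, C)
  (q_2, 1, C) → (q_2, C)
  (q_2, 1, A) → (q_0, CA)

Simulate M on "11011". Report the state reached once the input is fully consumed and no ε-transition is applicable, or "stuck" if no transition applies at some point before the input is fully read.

(q_0, 11011, Z)
  read 1, top Z: go to q_2, push CZ → (q_2, 1011, CZ)
  read 1, top C: go to q_2, push C → (q_2, 011, CZ)
  read 0, top C: go to q_1, push A → (q_1, 11, AZ)
  read 1, top A: go to q_1, push ε → (q_1, 1, Z)
  read 1, top Z: go to q_0, push CZ → (q_0, ε, CZ)
All input consumed; M is in state q_0.

q_0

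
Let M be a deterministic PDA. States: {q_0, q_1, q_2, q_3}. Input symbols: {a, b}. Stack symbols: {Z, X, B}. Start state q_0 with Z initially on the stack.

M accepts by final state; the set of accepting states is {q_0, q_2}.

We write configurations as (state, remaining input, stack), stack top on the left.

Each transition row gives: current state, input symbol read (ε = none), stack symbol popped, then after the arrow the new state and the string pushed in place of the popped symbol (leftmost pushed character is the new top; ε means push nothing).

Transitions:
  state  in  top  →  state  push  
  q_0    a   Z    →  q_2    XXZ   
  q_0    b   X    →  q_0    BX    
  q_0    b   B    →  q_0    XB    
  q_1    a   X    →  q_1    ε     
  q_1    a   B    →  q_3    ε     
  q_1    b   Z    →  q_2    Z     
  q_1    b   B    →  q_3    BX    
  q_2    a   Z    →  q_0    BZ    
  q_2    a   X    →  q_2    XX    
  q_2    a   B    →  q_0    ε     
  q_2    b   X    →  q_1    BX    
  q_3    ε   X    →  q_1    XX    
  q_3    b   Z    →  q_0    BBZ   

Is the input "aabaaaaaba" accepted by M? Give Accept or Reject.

(q_0, aabaaaaaba, Z) ⊢ (q_2, abaaaaaba, XXZ) ⊢ (q_2, baaaaaba, XXXZ) ⊢ (q_1, aaaaaba, BXXXZ) ⊢ (q_3, aaaaba, XXXZ) ⊢ (q_1, aaaaba, XXXXZ) ⊢ (q_1, aaaba, XXXZ) ⊢ (q_1, aaba, XXZ) ⊢ (q_1, aba, XZ) ⊢ (q_1, ba, Z) ⊢ (q_2, a, Z) ⊢ (q_0, ε, BZ)
All input consumed; state q_0 ∈ F.

Accept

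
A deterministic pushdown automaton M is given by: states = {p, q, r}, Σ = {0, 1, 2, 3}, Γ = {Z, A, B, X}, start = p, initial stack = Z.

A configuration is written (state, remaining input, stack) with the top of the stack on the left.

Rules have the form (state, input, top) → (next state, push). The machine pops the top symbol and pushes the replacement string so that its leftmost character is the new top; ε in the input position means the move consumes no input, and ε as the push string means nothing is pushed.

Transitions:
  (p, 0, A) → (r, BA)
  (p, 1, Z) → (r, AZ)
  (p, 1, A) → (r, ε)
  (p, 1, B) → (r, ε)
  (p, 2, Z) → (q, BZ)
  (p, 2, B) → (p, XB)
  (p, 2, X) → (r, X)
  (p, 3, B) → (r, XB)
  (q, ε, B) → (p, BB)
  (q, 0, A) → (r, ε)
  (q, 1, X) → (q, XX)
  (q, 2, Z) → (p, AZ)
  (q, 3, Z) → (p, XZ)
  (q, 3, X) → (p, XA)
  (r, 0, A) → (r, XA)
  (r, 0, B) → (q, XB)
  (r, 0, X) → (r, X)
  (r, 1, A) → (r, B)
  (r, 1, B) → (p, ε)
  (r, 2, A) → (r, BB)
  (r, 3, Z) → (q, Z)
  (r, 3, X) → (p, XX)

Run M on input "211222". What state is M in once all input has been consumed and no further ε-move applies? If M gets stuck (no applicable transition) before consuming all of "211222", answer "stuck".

(p, 211222, Z)
  read 2, top Z: go to q, push BZ → (q, 11222, BZ)
  ε-move, top B: go to p, push BB → (p, 11222, BBZ)
  read 1, top B: go to r, push ε → (r, 1222, BZ)
  read 1, top B: go to p, push ε → (p, 222, Z)
  read 2, top Z: go to q, push BZ → (q, 22, BZ)
  ε-move, top B: go to p, push BB → (p, 22, BBZ)
  read 2, top B: go to p, push XB → (p, 2, XBBZ)
  read 2, top X: go to r, push X → (r, ε, XBBZ)
All input consumed; M is in state r.

r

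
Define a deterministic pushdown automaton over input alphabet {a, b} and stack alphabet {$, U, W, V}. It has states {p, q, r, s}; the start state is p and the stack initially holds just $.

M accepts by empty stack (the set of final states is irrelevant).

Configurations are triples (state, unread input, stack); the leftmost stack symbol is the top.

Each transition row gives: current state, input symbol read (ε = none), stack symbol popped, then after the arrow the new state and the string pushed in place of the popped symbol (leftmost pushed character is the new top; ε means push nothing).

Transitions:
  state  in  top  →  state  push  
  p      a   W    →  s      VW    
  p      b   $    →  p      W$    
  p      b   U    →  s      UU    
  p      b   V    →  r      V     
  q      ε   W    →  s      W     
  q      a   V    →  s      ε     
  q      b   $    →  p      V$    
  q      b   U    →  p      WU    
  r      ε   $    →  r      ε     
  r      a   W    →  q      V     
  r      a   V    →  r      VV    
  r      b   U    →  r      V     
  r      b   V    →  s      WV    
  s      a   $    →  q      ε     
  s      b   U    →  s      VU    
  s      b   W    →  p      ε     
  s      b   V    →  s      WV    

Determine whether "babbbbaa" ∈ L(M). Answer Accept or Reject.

(p, babbbbaa, $)
  read b, top $: go to p, push W$ → (p, abbbbaa, W$)
  read a, top W: go to s, push VW → (s, bbbbaa, VW$)
  read b, top V: go to s, push WV → (s, bbbaa, WVW$)
  read b, top W: go to p, push ε → (p, bbaa, VW$)
  read b, top V: go to r, push V → (r, baa, VW$)
  read b, top V: go to s, push WV → (s, aa, WVW$)
No transition applies at (s, aa, WVW$); input not fully consumed.

Reject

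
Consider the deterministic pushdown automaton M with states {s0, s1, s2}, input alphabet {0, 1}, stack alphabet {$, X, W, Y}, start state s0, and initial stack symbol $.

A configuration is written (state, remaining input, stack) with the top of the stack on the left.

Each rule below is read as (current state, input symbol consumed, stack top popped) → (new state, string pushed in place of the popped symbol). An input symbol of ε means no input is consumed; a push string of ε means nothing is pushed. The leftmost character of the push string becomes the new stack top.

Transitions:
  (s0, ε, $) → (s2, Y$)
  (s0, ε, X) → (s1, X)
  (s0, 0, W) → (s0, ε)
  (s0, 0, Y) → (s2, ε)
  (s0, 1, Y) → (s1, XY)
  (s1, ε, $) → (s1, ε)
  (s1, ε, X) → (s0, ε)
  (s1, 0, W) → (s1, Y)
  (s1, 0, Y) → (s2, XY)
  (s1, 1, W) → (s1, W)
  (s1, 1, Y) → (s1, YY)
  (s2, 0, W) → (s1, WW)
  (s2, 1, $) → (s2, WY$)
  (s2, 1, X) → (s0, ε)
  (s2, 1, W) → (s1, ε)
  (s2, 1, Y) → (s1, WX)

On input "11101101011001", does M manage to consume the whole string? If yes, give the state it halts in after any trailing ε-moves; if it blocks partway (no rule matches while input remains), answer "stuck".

s0

(s0, 11101101011001, $) ⊢ (s2, 11101101011001, Y$) ⊢ (s1, 1101101011001, WX$) ⊢ (s1, 101101011001, WX$) ⊢ (s1, 01101011001, WX$) ⊢ (s1, 1101011001, YX$) ⊢ (s1, 101011001, YYX$) ⊢ (s1, 01011001, YYYX$) ⊢ (s2, 1011001, XYYYX$) ⊢ (s0, 011001, YYYX$) ⊢ (s2, 11001, YYX$) ⊢ (s1, 1001, WXYX$) ⊢ (s1, 001, WXYX$) ⊢ (s1, 01, YXYX$) ⊢ (s2, 1, XYXYX$) ⊢ (s0, ε, YXYX$)
All input consumed; M is in state s0.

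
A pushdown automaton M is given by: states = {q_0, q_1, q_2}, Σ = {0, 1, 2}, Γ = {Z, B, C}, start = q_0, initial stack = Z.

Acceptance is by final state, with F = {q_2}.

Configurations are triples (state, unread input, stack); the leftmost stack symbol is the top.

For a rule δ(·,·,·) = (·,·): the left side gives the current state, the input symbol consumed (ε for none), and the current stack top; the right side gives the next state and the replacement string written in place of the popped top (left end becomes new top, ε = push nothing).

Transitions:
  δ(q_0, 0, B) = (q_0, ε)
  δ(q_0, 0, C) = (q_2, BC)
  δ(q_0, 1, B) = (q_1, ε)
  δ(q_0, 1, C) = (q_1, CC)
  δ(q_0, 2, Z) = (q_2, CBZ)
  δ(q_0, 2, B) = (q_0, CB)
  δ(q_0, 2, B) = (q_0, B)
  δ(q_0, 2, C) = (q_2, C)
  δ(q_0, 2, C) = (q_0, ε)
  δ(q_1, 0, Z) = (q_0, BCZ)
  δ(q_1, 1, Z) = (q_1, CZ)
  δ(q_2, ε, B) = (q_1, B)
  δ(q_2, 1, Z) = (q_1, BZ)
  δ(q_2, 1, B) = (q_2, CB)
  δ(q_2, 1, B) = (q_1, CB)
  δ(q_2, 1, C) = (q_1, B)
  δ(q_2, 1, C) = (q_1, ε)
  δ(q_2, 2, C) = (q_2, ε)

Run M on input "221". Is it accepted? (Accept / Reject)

One accepting computation: (q_0, 221, Z) ⊢ (q_2, 21, CBZ) ⊢ (q_2, 1, BZ) ⊢ (q_2, ε, CBZ)
All input consumed and state q_2 ∈ F.

Accept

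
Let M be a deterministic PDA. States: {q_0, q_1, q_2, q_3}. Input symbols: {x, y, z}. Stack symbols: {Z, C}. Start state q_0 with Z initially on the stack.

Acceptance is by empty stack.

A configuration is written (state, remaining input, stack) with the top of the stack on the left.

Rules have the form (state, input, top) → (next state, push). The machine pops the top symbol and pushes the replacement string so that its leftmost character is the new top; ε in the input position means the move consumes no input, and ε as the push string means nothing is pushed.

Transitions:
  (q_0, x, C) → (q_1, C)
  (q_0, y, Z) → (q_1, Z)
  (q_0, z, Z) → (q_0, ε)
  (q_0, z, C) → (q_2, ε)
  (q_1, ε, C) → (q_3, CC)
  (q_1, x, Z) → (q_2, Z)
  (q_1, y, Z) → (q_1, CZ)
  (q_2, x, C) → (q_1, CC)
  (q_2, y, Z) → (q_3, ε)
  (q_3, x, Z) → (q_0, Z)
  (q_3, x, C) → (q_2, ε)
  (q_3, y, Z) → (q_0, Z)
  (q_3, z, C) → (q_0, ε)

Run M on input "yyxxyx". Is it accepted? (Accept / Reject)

(q_0, yyxxyx, Z)
  read y, top Z: go to q_1, push Z → (q_1, yxxyx, Z)
  read y, top Z: go to q_1, push CZ → (q_1, xxyx, CZ)
  ε-move, top C: go to q_3, push CC → (q_3, xxyx, CCZ)
  read x, top C: go to q_2, push ε → (q_2, xyx, CZ)
  read x, top C: go to q_1, push CC → (q_1, yx, CCZ)
  ε-move, top C: go to q_3, push CC → (q_3, yx, CCCZ)
No transition applies at (q_3, yx, CCCZ); input not fully consumed.

Reject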